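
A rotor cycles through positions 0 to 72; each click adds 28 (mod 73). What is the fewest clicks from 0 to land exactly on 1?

60

73 = 2·28 + 17
28 = 1·17 + 11
17 = 1·11 + 6
11 = 1·6 + 5
6 = 1·5 + 1
5 = 5·1 + 0
Back-substituting gives 28·60 ≡ 1 (mod 73).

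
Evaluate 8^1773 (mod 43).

22

By repeated squaring mod 43: 8^1≡8, 8^2≡21, 8^4≡11, 8^8≡35, 8^16≡21, 8^32≡11, 8^64≡35, 8^128≡21, 8^256≡11, 8^512≡35, 8^1024≡21.
Since 1773 = 1 + 4 + 8 + 32 + 64 + 128 + 512 + 1024 in binary, 8^1773 ≡ 8·11·35·11·35·21·35·21 ≡ 22 (mod 43).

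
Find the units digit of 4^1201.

4

Last digits of 4^n: 4, 6 (period 2).
1201 leaves remainder 1 on division by 2, so 4^1201 ends in 4.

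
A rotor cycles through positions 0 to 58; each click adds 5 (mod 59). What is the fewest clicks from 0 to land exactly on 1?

59 = 11·5 + 4
5 = 1·4 + 1
4 = 4·1 + 0
Back-substituting gives 5·12 ≡ 1 (mod 59).

12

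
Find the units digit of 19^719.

Last digits of 9^n: 9, 1 (period 2).
719 leaves remainder 1 on division by 2, so 19^719 ends in 9.

9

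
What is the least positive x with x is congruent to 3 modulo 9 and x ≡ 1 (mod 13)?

66

x ≡ 3 (mod 9) gives x ∈ {3, 12, 21, 30, 39, 48, 57, 66}.
The first of these with x mod 13 = 1 is 66.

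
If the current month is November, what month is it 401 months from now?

401 mod 12 = 5 (since 33·12 = 396).
November + 5 months → April.

April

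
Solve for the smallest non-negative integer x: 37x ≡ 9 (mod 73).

18

The inverse of 37 mod 73 is 2 (since 37·2 = 74 ≡ 1).
So x ≡ 2·9 = 18 ≡ 18 (mod 73).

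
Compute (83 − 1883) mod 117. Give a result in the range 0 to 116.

Dividing 1883 by 117 gives quotient 16 and remainder 11.
(83 − 11) mod 117 = 72.

72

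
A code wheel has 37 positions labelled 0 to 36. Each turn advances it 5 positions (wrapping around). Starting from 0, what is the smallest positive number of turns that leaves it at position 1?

37 = 7·5 + 2
5 = 2·2 + 1
2 = 2·1 + 0
Back-substituting gives 5·15 ≡ 1 (mod 37).

15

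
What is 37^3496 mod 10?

Powers of 7 mod 10 repeat with period 4: 7, 9, 3, 1.
3496 leaves remainder 0 on division by 4, so 37^3496 ends in 1.

1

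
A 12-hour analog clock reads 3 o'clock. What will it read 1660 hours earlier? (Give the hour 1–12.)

1660 mod 12 = 4 (since 138·12 = 1656).
3 − 4 → 11 on a 12-hour dial.

11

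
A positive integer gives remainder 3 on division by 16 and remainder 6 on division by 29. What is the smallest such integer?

35

x ≡ 3 (mod 16) gives x ∈ {3, 19, 35}.
The first of these with x mod 29 = 6 is 35.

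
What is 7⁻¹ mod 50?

43

7·43 = 301 = 6·50 + 1, so 7⁻¹ ≡ 43 (mod 50).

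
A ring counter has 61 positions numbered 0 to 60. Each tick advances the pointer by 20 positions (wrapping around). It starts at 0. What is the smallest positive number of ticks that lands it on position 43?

20⁻¹ ≡ 58 (mod 61) because 20·58 = 1160 = 19·61 + 1.
Multiplying both sides by 58: x ≡ 58·43 = 2494 ≡ 54 (mod 61).

54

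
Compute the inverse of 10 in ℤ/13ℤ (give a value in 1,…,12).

4

10·4 = 40 = 3·13 + 1, so 10⁻¹ ≡ 4 (mod 13).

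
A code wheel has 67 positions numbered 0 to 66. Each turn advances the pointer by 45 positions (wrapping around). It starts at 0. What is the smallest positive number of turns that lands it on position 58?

The inverse of 45 mod 67 is 3 (since 45·3 = 135 ≡ 1).
So x ≡ 3·58 = 174 ≡ 40 (mod 67).
Check: 45·40 = 1800 = 26·67 + 58.

40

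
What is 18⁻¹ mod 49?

49 = 2·18 + 13
18 = 1·13 + 5
13 = 2·5 + 3
5 = 1·3 + 2
3 = 1·2 + 1
2 = 2·1 + 0
Back-substituting gives 18·30 ≡ 1 (mod 49).

30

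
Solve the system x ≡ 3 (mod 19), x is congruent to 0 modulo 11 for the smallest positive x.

x ≡ 0 (mod 11) gives x ∈ {0, 11, 22}.
The first of these with x mod 19 = 3 is 22.

22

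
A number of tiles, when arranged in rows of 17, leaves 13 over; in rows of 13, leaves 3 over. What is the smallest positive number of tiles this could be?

81

x ≡ 3 (mod 13) gives x ∈ {3, 16, 29, 42, 55, 68, 81}.
The first of these with x mod 17 = 13 is 81.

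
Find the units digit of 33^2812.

The units digit of 33^n cycles with period 4: 3, 9, 7, 1, …
2812 leaves remainder 0 on division by 4, so 33^2812 ends in 1.

1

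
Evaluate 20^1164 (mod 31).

8

By repeated squaring mod 31: 20^1≡20, 20^2≡28, 20^4≡9, 20^8≡19, 20^16≡20, 20^32≡28, 20^64≡9, 20^128≡19, 20^256≡20, 20^512≡28, 20^1024≡9.
1164 = 4 + 8 + 128 + 1024, so 20^1164 ≡ 9·19·19·9 ≡ 8 (mod 31).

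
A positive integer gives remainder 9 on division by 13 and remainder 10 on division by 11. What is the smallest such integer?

87

Since 11·6 ≡ 1 (mod 13), take x = 10 + 11·((9−10)·6 mod 13) = 10 + 11·7 = 87.
Check: 87 mod 13 = 9, 87 mod 11 = 10.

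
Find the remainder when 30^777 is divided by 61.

53

Successive squares of 30 mod 61: 30^1≡30, 30^2≡46, 30^4≡42, 30^8≡56, 30^16≡25, 30^32≡15, 30^64≡42, 30^128≡56, 30^256≡25, 30^512≡15.
777 = 1 + 8 + 256 + 512, so 30^777 ≡ 30·56·25·15 ≡ 53 (mod 61).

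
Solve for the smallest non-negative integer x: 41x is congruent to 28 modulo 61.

23

The inverse of 41 mod 61 is 3 (since 41·3 = 123 ≡ 1).
Multiplying both sides by 3: x ≡ 3·28 = 84 ≡ 23 (mod 61).
Check: 41·23 = 943 = 15·61 + 28.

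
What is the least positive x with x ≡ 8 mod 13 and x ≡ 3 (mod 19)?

x ≡ 8 (mod 13) gives x ∈ {8, 21, 34, 47, 60}.
The first of these with x mod 19 = 3 is 60.

60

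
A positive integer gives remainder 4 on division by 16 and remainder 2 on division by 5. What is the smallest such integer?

x ≡ 2 (mod 5) gives x ∈ {2, 7, 12, 17, 22, 27, 32, 37, …}.
The first of these with x mod 16 = 4 is 52.

52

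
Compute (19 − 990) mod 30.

990 − 33·30 = 0, so 990 ≡ 0 (mod 30).
(19 − 0) mod 30 = 19.

19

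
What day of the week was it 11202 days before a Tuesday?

11202 mod 7 = 2 (since 1600·7 = 11200).
Tuesday − 2 days → Sunday.

Sunday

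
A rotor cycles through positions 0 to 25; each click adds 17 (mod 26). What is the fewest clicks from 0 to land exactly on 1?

17·23 = 391 = 15·26 + 1, so 17⁻¹ ≡ 23 (mod 26).

23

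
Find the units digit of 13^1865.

3

Last digits of 3^n: 3, 9, 7, 1 (period 4).
1865 leaves remainder 1 on division by 4, so 13^1865 ends in 3.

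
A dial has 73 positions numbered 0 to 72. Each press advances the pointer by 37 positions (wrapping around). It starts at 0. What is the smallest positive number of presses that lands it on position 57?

The inverse of 37 mod 73 is 2 (since 37·2 = 74 ≡ 1).
So x ≡ 2·57 = 114 ≡ 41 (mod 73).
Check: 37·41 = 1517 = 20·73 + 57.

41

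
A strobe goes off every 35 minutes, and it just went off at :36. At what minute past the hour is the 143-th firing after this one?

143·35 = 5005.
5005 mod 60 = 25 (since 83·60 = 4980).
(36 + 25) mod 60 = 1.

1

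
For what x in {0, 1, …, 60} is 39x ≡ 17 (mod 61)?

The inverse of 39 mod 61 is 36 (since 39·36 = 1404 ≡ 1).
Multiplying both sides by 36: x ≡ 36·17 = 612 ≡ 2 (mod 61).
Check: 39·2 = 78 = 1·61 + 17.

2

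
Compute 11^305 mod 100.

By repeated squaring mod 100: 11^1≡11, 11^2≡21, 11^4≡41, 11^8≡81, 11^16≡61, 11^32≡21, 11^64≡41, 11^128≡81, 11^256≡61.
305 = 1 + 16 + 32 + 256, so 11^305 ≡ 11·61·21·61 ≡ 51 (mod 100).

51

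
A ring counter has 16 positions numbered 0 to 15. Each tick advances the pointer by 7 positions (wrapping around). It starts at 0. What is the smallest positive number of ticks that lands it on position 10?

7⁻¹ ≡ 7 (mod 16) because 7·7 = 49 = 3·16 + 1.
Multiplying both sides by 7: x ≡ 7·10 = 70 ≡ 6 (mod 16).

6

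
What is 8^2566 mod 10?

4

Powers of 8 mod 10 repeat with period 4: 8, 4, 2, 6.
2566 mod 4 = 2, so the last digit matches 8^2 = 4.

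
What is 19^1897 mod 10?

9

Powers of 9 mod 10 repeat with period 2: 9, 1.
1897 mod 2 = 1, so the last digit matches 9^1 = 9.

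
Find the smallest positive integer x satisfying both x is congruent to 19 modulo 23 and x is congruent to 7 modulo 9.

Since 9·18 ≡ 1 (mod 23), take x = 7 + 9·((19−7)·18 mod 23) = 7 + 9·9 = 88.
Check: 88 mod 23 = 19, 88 mod 9 = 7.

88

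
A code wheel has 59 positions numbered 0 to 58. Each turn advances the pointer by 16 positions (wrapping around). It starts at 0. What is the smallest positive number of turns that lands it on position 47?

16⁻¹ ≡ 48 (mod 59) because 16·48 = 768 = 13·59 + 1.
So x ≡ 48·47 = 2256 ≡ 14 (mod 59).

14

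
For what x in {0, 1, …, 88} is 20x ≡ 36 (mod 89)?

20⁻¹ ≡ 49 (mod 89) because 20·49 = 980 = 11·89 + 1.
Multiplying both sides by 49: x ≡ 49·36 = 1764 ≡ 73 (mod 89).

73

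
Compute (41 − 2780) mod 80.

2780 mod 80 = 60 (since 34·80 = 2720).
(41 − 60) mod 80 = 61.

61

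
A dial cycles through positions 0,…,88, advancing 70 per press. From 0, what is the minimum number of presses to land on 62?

67

70⁻¹ ≡ 14 (mod 89) because 70·14 = 980 = 11·89 + 1.
Multiplying both sides by 14: x ≡ 14·62 = 868 ≡ 67 (mod 89).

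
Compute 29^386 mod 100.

By repeated squaring mod 100: 29^1≡29, 29^2≡41, 29^4≡81, 29^8≡61, 29^16≡21, 29^32≡41, 29^64≡81, 29^128≡61, 29^256≡21.
386 = 2 + 128 + 256, so 29^386 ≡ 41·61·21 ≡ 21 (mod 100).

21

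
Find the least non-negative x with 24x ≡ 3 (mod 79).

10

24⁻¹ ≡ 56 (mod 79) because 24·56 = 1344 = 17·79 + 1.
Multiplying both sides by 56: x ≡ 56·3 = 168 ≡ 10 (mod 79).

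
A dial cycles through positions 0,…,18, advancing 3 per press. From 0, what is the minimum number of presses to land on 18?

3⁻¹ ≡ 13 (mod 19) because 3·13 = 39 = 2·19 + 1.
So x ≡ 13·18 = 234 ≡ 6 (mod 19).

6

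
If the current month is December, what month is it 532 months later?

532 − 44·12 = 4, so 532 ≡ 4 (mod 12).
December + 4 months → April.

April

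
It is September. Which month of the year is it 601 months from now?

October

601 mod 12 = 1 (since 50·12 = 600).
September + 1 month → October.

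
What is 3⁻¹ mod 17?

6

3·6 = 18 = 1·17 + 1, so 3⁻¹ ≡ 6 (mod 17).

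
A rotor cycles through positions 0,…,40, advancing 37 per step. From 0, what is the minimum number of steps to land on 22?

The inverse of 37 mod 41 is 10 (since 37·10 = 370 ≡ 1).
So x ≡ 10·22 = 220 ≡ 15 (mod 41).

15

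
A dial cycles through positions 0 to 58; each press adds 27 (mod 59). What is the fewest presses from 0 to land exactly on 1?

35

59 = 2·27 + 5
27 = 5·5 + 2
5 = 2·2 + 1
2 = 2·1 + 0
Back-substituting gives 27·35 ≡ 1 (mod 59).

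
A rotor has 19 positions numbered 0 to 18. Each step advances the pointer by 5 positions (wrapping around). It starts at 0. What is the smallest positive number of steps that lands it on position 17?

11

The inverse of 5 mod 19 is 4 (since 5·4 = 20 ≡ 1).
So x ≡ 4·17 = 68 ≡ 11 (mod 19).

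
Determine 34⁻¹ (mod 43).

43 = 1·34 + 9
34 = 3·9 + 7
9 = 1·7 + 2
7 = 3·2 + 1
2 = 2·1 + 0
Back-substituting gives 34·19 ≡ 1 (mod 43).

19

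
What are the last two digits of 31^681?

Successive squares of 31 mod 100: 31^1≡31, 31^2≡61, 31^4≡21, 31^8≡41, 31^16≡81, 31^32≡61, 31^64≡21, 31^128≡41, 31^256≡81, 31^512≡61.
681 = 1 + 8 + 32 + 128 + 512, so 31^681 ≡ 31·41·61·41·61 ≡ 31 (mod 100).

31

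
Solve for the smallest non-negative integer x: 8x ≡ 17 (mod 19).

8⁻¹ ≡ 12 (mod 19) because 8·12 = 96 = 5·19 + 1.
So x ≡ 12·17 = 204 ≡ 14 (mod 19).

14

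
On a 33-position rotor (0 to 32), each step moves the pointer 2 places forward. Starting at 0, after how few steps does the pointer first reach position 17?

The inverse of 2 mod 33 is 17 (since 2·17 = 34 ≡ 1).
Multiplying both sides by 17: x ≡ 17·17 = 289 ≡ 25 (mod 33).
Check: 2·25 = 50 = 1·33 + 17.

25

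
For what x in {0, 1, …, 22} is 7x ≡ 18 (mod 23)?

The inverse of 7 mod 23 is 10 (since 7·10 = 70 ≡ 1).
So x ≡ 10·18 = 180 ≡ 19 (mod 23).

19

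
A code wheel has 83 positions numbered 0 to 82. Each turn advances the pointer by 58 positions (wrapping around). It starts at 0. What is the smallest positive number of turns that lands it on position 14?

The inverse of 58 mod 83 is 73 (since 58·73 = 4234 ≡ 1).
Multiplying both sides by 73: x ≡ 73·14 = 1022 ≡ 26 (mod 83).

26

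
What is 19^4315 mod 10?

9

Last digits of 9^n: 9, 1 (period 2).
4315 mod 2 = 1, so the last digit matches 9^1 = 9.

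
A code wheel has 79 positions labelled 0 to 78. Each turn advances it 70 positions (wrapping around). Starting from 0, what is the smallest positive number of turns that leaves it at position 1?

35

79 = 1·70 + 9
70 = 7·9 + 7
9 = 1·7 + 2
7 = 3·2 + 1
2 = 2·1 + 0
Back-substituting gives 70·35 ≡ 1 (mod 79).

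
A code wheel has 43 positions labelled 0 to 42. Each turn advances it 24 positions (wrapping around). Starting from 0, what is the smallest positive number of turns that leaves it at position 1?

9

43 = 1·24 + 19
24 = 1·19 + 5
19 = 3·5 + 4
5 = 1·4 + 1
4 = 4·1 + 0
Back-substituting gives 24·9 ≡ 1 (mod 43).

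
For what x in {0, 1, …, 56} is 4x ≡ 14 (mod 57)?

32

4⁻¹ ≡ 43 (mod 57) because 4·43 = 172 = 3·57 + 1.
Multiplying both sides by 43: x ≡ 43·14 = 602 ≡ 32 (mod 57).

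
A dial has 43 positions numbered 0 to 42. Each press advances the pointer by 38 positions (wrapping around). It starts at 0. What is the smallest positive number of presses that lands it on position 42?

26

38⁻¹ ≡ 17 (mod 43) because 38·17 = 646 = 15·43 + 1.
So x ≡ 17·42 = 714 ≡ 26 (mod 43).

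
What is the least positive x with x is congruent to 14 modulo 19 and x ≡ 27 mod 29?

375

Since 29·2 ≡ 1 (mod 19), take x = 27 + 29·((14−27)·2 mod 19) = 27 + 29·12 = 375.
Check: 375 mod 19 = 14, 375 mod 29 = 27.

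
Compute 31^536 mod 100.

81

By repeated squaring mod 100: 31^1≡31, 31^2≡61, 31^4≡21, 31^8≡41, 31^16≡81, 31^32≡61, 31^64≡21, 31^128≡41, 31^256≡81, 31^512≡61.
Since 536 = 8 + 16 + 512 in binary, 31^536 ≡ 41·81·61 ≡ 81 (mod 100).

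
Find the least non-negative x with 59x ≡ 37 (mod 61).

12

59⁻¹ ≡ 30 (mod 61) because 59·30 = 1770 = 29·61 + 1.
Multiplying both sides by 30: x ≡ 30·37 = 1110 ≡ 12 (mod 61).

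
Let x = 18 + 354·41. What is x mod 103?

9

354·41 = 14514.
14514 mod 103 = 94 (since 140·103 = 14420).
(18 + 94) mod 103 = 9.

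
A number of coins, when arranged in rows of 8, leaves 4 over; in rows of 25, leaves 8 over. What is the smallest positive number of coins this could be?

108

Since 25·1 ≡ 1 (mod 8), take x = 8 + 25·((4−8)·1 mod 8) = 8 + 25·4 = 108.
Check: 108 mod 8 = 4, 108 mod 25 = 8.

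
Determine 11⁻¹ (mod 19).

7

19 = 1·11 + 8
11 = 1·8 + 3
8 = 2·3 + 2
3 = 1·2 + 1
2 = 2·1 + 0
Back-substituting gives 11·7 ≡ 1 (mod 19).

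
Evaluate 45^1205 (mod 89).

32

By repeated squaring mod 89: 45^1≡45, 45^2≡67, 45^4≡39, 45^8≡8, 45^16≡64, 45^32≡2, 45^64≡4, 45^128≡16, 45^256≡78, 45^512≡32, 45^1024≡45.
Since 1205 = 1 + 4 + 16 + 32 + 128 + 1024 in binary, 45^1205 ≡ 45·39·64·2·16·45 ≡ 32 (mod 89).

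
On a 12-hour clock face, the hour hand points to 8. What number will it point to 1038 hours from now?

2

1038 mod 12 = 6 (since 86·12 = 1032).
8 + 6 → 2 on a 12-hour dial.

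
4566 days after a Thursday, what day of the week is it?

Saturday

4566 mod 7 = 2 (since 652·7 = 4564).
Thursday + 2 days → Saturday.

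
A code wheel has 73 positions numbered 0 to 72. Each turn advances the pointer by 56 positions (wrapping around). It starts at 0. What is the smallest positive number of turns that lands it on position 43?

49

The inverse of 56 mod 73 is 30 (since 56·30 = 1680 ≡ 1).
Multiplying both sides by 30: x ≡ 30·43 = 1290 ≡ 49 (mod 73).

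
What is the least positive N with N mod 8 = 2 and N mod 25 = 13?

x ≡ 2 (mod 8) gives x ∈ {2, 10, 18, 26, 34, 42, 50, 58, …}.
The first of these with x mod 25 = 13 is 138.

138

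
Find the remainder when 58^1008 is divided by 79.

By repeated squaring mod 79: 58^1≡58, 58^2≡46, 58^4≡62, 58^8≡52, 58^16≡18, 58^32≡8, 58^64≡64, 58^128≡67, 58^256≡65, 58^512≡38.
1008 = 16 + 32 + 64 + 128 + 256 + 512, so 58^1008 ≡ 18·8·64·67·65·38 ≡ 10 (mod 79).

10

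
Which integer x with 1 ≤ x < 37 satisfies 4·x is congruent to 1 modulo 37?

4·28 = 112 = 3·37 + 1, so 4⁻¹ ≡ 28 (mod 37).

28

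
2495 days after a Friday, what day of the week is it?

Monday

2495 = 356·7 + 3, so 2495 mod 7 = 3.
Friday + 3 days → Monday.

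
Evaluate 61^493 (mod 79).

57

Square-and-reduce mod 79: 61^1≡61, 61^2≡8, 61^4≡64, 61^8≡67, 61^16≡65, 61^32≡38, 61^64≡22, 61^128≡10, 61^256≡21.
493 = 1 + 4 + 8 + 32 + 64 + 128 + 256, so 61^493 ≡ 61·64·67·38·22·10·21 ≡ 57 (mod 79).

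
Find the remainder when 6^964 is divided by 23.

3

Square-and-reduce mod 23: 6^1≡6, 6^2≡13, 6^4≡8, 6^8≡18, 6^16≡2, 6^32≡4, 6^64≡16, 6^128≡3, 6^256≡9, 6^512≡12.
964 = 4 + 64 + 128 + 256 + 512, so 6^964 ≡ 8·16·3·9·12 ≡ 3 (mod 23).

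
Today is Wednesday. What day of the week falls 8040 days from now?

8040 − 1148·7 = 4, so 8040 ≡ 4 (mod 7).
Wednesday + 4 days → Sunday.

Sunday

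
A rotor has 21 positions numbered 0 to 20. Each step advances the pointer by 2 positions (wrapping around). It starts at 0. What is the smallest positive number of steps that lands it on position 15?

2⁻¹ ≡ 11 (mod 21) because 2·11 = 22 = 1·21 + 1.
Multiplying both sides by 11: x ≡ 11·15 = 165 ≡ 18 (mod 21).

18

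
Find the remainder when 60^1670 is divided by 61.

Square-and-reduce mod 61: 60^1≡60, 60^2≡1, 60^4≡1, 60^8≡1, 60^16≡1, 60^32≡1, 60^64≡1, 60^128≡1, 60^256≡1, 60^512≡1, 60^1024≡1.
1670 = 2 + 4 + 128 + 512 + 1024, so 60^1670 ≡ 1·1·1·1·1 ≡ 1 (mod 61).

1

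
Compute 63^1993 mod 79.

By repeated squaring mod 79: 63^1≡63, 63^2≡19, 63^4≡45, 63^8≡50, 63^16≡51, 63^32≡73, 63^64≡36, 63^128≡32, 63^256≡76, 63^512≡9, 63^1024≡2.
1993 = 1 + 8 + 64 + 128 + 256 + 512 + 1024, so 63^1993 ≡ 63·50·36·32·76·9·2 ≡ 34 (mod 79).

34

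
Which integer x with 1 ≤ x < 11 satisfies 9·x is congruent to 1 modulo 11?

5

11 = 1·9 + 2
9 = 4·2 + 1
2 = 2·1 + 0
Back-substituting gives 9·5 ≡ 1 (mod 11).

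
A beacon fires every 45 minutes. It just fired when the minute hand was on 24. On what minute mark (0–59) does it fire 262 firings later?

262·45 = 11790.
11790 − 196·60 = 30, so 11790 ≡ 30 (mod 60).
(24 + 30) mod 60 = 54.

54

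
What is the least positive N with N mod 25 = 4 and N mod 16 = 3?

x ≡ 3 (mod 16) gives x ∈ {3, 19, 35, 51, 67, 83, 99, 115, …}.
The first of these with x mod 25 = 4 is 179.

179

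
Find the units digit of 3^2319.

7

The units digit of 3^n cycles with period 4: 3, 9, 7, 1, …
2319 mod 4 = 3, so the last digit matches 3^3 = 7.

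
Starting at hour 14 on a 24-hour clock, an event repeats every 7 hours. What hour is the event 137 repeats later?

13

137·7 = 959.
959 = 39·24 + 23, so 959 mod 24 = 23.
(14 + 23) mod 24 = 13.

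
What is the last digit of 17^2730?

9

Last digits of 7^n: 7, 9, 3, 1 (period 4).
2730 mod 4 = 2, so the last digit matches 7^2 = 9.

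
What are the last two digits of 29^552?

41

By repeated squaring mod 100: 29^1≡29, 29^2≡41, 29^4≡81, 29^8≡61, 29^16≡21, 29^32≡41, 29^64≡81, 29^128≡61, 29^256≡21, 29^512≡41.
552 = 8 + 32 + 512, so 29^552 ≡ 61·41·41 ≡ 41 (mod 100).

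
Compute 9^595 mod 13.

Successive squares of 9 mod 13: 9^1≡9, 9^2≡3, 9^4≡9, 9^8≡3, 9^16≡9, 9^32≡3, 9^64≡9, 9^128≡3, 9^256≡9, 9^512≡3.
595 = 1 + 2 + 16 + 64 + 512, so 9^595 ≡ 9·3·9·9·3 ≡ 9 (mod 13).

9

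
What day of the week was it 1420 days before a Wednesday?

Thursday

Dividing 1420 by 7 gives quotient 202 and remainder 6.
Wednesday − 6 days → Thursday.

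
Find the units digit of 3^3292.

Last digits of 3^n: 3, 9, 7, 1 (period 4).
3292 leaves remainder 0 on division by 4, so 3^3292 ends in 1.

1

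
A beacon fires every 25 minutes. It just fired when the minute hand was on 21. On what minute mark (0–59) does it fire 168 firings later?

168·25 = 4200.
Dividing 4200 by 60 gives quotient 70 and remainder 0.
(21 + 0) mod 60 = 21.

21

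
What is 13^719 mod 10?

7

The units digit of 13^n cycles with period 4: 3, 9, 7, 1, …
719 mod 4 = 3, so the last digit matches 3^3 = 7.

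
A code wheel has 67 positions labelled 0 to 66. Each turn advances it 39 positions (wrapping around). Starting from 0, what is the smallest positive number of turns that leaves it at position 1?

55

39·55 = 2145 = 32·67 + 1, so 39⁻¹ ≡ 55 (mod 67).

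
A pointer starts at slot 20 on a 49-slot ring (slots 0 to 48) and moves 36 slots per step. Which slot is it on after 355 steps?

355·36 = 12780.
12780 mod 49 = 40 (since 260·49 = 12740).
(20 + 40) mod 49 = 11.

11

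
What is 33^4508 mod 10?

1

Last digits of 3^n: 3, 9, 7, 1 (period 4).
4508 mod 4 = 0, so the last digit matches 3^4 = 1.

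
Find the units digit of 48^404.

6

Last digits of 8^n: 8, 4, 2, 6 (period 4).
404 mod 4 = 0, so the last digit matches 8^4 = 6.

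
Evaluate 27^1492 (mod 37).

10

By repeated squaring mod 37: 27^1≡27, 27^2≡26, 27^4≡10, 27^8≡26, 27^16≡10, 27^32≡26, 27^64≡10, 27^128≡26, 27^256≡10, 27^512≡26, 27^1024≡10.
1492 = 4 + 16 + 64 + 128 + 256 + 1024, so 27^1492 ≡ 10·10·10·26·10·10 ≡ 10 (mod 37).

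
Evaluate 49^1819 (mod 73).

24

Square-and-reduce mod 73: 49^1≡49, 49^2≡65, 49^4≡64, 49^8≡8, 49^16≡64, 49^32≡8, 49^64≡64, 49^128≡8, 49^256≡64, 49^512≡8, 49^1024≡64.
Since 1819 = 1 + 2 + 8 + 16 + 256 + 512 + 1024 in binary, 49^1819 ≡ 49·65·8·64·64·8·64 ≡ 24 (mod 73).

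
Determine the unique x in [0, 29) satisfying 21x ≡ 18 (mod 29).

5

21⁻¹ ≡ 18 (mod 29) because 21·18 = 378 = 13·29 + 1.
Multiplying both sides by 18: x ≡ 18·18 = 324 ≡ 5 (mod 29).
Check: 21·5 = 105 = 3·29 + 18.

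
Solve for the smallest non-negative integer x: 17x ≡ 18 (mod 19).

17⁻¹ ≡ 9 (mod 19) because 17·9 = 153 = 8·19 + 1.
Multiplying both sides by 9: x ≡ 9·18 = 162 ≡ 10 (mod 19).
Check: 17·10 = 170 = 8·19 + 18.

10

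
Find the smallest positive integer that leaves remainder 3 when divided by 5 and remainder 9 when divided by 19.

28

x ≡ 3 (mod 5) gives x ∈ {3, 8, 13, 18, 23, 28}.
The first of these with x mod 19 = 9 is 28.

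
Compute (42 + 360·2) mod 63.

6

360·2 = 720.
720 = 11·63 + 27, so 720 mod 63 = 27.
(42 + 27) mod 63 = 6.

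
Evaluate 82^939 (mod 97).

52

Square-and-reduce mod 97: 82^1≡82, 82^2≡31, 82^4≡88, 82^8≡81, 82^16≡62, 82^32≡61, 82^64≡35, 82^128≡61, 82^256≡35, 82^512≡61.
939 = 1 + 2 + 8 + 32 + 128 + 256 + 512, so 82^939 ≡ 82·31·81·61·61·35·61 ≡ 52 (mod 97).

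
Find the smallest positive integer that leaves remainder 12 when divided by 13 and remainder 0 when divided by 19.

38

x ≡ 12 (mod 13) gives x ∈ {12, 25, 38}.
The first of these with x mod 19 = 0 is 38.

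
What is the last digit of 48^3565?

The units digit of 48^n cycles with period 4: 8, 4, 2, 6, …
3565 leaves remainder 1 on division by 4, so 48^3565 ends in 8.

8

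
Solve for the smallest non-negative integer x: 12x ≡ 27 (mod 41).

33

The inverse of 12 mod 41 is 24 (since 12·24 = 288 ≡ 1).
Multiplying both sides by 24: x ≡ 24·27 = 648 ≡ 33 (mod 41).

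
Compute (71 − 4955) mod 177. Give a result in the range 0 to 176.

Dividing 4955 by 177 gives quotient 27 and remainder 176.
(71 − 176) mod 177 = 72.

72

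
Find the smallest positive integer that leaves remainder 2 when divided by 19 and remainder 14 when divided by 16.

78

x ≡ 14 (mod 16) gives x ∈ {14, 30, 46, 62, 78}.
The first of these with x mod 19 = 2 is 78.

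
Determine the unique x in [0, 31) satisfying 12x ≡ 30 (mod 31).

12⁻¹ ≡ 13 (mod 31) because 12·13 = 156 = 5·31 + 1.
Multiplying both sides by 13: x ≡ 13·30 = 390 ≡ 18 (mod 31).

18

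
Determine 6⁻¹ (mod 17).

17 = 2·6 + 5
6 = 1·5 + 1
5 = 5·1 + 0
Back-substituting gives 6·3 ≡ 1 (mod 17).

3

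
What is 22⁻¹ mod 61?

22·25 = 550 = 9·61 + 1, so 22⁻¹ ≡ 25 (mod 61).

25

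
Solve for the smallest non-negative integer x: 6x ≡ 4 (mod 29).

The inverse of 6 mod 29 is 5 (since 6·5 = 30 ≡ 1).
So x ≡ 5·4 = 20 ≡ 20 (mod 29).

20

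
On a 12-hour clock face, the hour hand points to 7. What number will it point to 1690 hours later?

5

1690 = 140·12 + 10, so 1690 mod 12 = 10.
7 + 10 → 5 on a 12-hour dial.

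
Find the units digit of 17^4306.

9

The units digit of 17^n cycles with period 4: 7, 9, 3, 1, …
4306 mod 4 = 2, so the last digit matches 7^2 = 9.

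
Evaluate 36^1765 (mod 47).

14

Successive squares of 36 mod 47: 36^1≡36, 36^2≡27, 36^4≡24, 36^8≡12, 36^16≡3, 36^32≡9, 36^64≡34, 36^128≡28, 36^256≡32, 36^512≡37, 36^1024≡6.
1765 = 1 + 4 + 32 + 64 + 128 + 512 + 1024, so 36^1765 ≡ 36·24·9·34·28·37·6 ≡ 14 (mod 47).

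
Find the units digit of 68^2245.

8

Last digits of 8^n: 8, 4, 2, 6 (period 4).
2245 leaves remainder 1 on division by 4, so 68^2245 ends in 8.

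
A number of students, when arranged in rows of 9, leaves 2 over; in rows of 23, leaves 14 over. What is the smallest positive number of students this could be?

Since 23·2 ≡ 1 (mod 9), take x = 14 + 23·((2−14)·2 mod 9) = 14 + 23·3 = 83.
Check: 83 mod 9 = 2, 83 mod 23 = 14.

83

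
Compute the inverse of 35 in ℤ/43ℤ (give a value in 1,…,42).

43 = 1·35 + 8
35 = 4·8 + 3
8 = 2·3 + 2
3 = 1·2 + 1
2 = 2·1 + 0
Back-substituting gives 35·16 ≡ 1 (mod 43).

16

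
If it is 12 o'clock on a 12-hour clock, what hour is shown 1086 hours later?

6

1086 mod 12 = 6 (since 90·12 = 1080).
12 + 6 → 6 on a 12-hour dial.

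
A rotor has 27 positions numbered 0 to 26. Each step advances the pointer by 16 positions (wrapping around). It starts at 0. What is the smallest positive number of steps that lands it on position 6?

24

16⁻¹ ≡ 22 (mod 27) because 16·22 = 352 = 13·27 + 1.
Multiplying both sides by 22: x ≡ 22·6 = 132 ≡ 24 (mod 27).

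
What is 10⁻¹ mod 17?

12

17 = 1·10 + 7
10 = 1·7 + 3
7 = 2·3 + 1
3 = 3·1 + 0
Back-substituting gives 10·12 ≡ 1 (mod 17).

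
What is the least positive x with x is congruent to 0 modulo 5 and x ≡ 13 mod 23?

Since 23·2 ≡ 1 (mod 5), take x = 13 + 23·((0−13)·2 mod 5) = 13 + 23·4 = 105.
Check: 105 mod 5 = 0, 105 mod 23 = 13.

105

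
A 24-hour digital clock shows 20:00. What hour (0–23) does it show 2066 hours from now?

2066 mod 24 = 2 (since 86·24 = 2064).
(20 + 2) mod 24 = 22.

22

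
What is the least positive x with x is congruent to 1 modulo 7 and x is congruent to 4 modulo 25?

x ≡ 1 (mod 7) gives x ∈ {1, 8, 15, 22, 29}.
The first of these with x mod 25 = 4 is 29.

29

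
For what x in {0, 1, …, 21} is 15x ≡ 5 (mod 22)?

The inverse of 15 mod 22 is 3 (since 15·3 = 45 ≡ 1).
Multiplying both sides by 3: x ≡ 3·5 = 15 ≡ 15 (mod 22).
Check: 15·15 = 225 = 10·22 + 5.

15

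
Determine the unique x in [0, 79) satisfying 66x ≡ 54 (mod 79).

8

The inverse of 66 mod 79 is 6 (since 66·6 = 396 ≡ 1).
So x ≡ 6·54 = 324 ≡ 8 (mod 79).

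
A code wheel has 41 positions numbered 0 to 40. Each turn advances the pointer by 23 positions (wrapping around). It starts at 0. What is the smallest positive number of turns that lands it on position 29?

28

23⁻¹ ≡ 25 (mod 41) because 23·25 = 575 = 14·41 + 1.
Multiplying both sides by 25: x ≡ 25·29 = 725 ≡ 28 (mod 41).
Check: 23·28 = 644 = 15·41 + 29.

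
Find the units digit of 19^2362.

1

The units digit of 19^n cycles with period 2: 9, 1, …
2362 leaves remainder 0 on division by 2, so 19^2362 ends in 1.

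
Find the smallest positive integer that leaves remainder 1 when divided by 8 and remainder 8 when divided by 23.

x ≡ 1 (mod 8) gives x ∈ {1, 9, 17, 25, 33, 41, 49, 57, …}.
The first of these with x mod 23 = 8 is 169.

169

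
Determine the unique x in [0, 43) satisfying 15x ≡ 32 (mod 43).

The inverse of 15 mod 43 is 23 (since 15·23 = 345 ≡ 1).
Multiplying both sides by 23: x ≡ 23·32 = 736 ≡ 5 (mod 43).

5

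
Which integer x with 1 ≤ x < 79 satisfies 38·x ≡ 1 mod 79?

52

79 = 2·38 + 3
38 = 12·3 + 2
3 = 1·2 + 1
2 = 2·1 + 0
Back-substituting gives 38·52 ≡ 1 (mod 79).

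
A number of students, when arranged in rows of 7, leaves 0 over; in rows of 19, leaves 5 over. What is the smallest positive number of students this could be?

119

x ≡ 0 (mod 7) gives x ∈ {0, 7, 14, 21, 28, 35, 42, 49, …}.
The first of these with x mod 19 = 5 is 119.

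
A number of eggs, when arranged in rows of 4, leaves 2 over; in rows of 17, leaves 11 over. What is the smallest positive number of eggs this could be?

Since 17·1 ≡ 1 (mod 4), take x = 11 + 17·((2−11)·1 mod 4) = 11 + 17·3 = 62.
Check: 62 mod 4 = 2, 62 mod 17 = 11.

62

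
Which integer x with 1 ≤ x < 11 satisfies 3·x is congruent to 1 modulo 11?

3·4 = 12 = 1·11 + 1, so 3⁻¹ ≡ 4 (mod 11).

4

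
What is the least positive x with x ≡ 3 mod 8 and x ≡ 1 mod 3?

x ≡ 1 (mod 3) gives x ∈ {1, 4, 7, 10, 13, 16, 19}.
The first of these with x mod 8 = 3 is 19.

19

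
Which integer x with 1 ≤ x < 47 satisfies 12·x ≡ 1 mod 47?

4

47 = 3·12 + 11
12 = 1·11 + 1
11 = 11·1 + 0
Back-substituting gives 12·4 ≡ 1 (mod 47).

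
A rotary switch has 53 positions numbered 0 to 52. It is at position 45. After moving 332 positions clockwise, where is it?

6

332 − 6·53 = 14, so 332 ≡ 14 (mod 53).
(45 + 14) mod 53 = 6.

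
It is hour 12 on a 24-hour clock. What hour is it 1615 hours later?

19

Dividing 1615 by 24 gives quotient 67 and remainder 7.
(12 + 7) mod 24 = 19.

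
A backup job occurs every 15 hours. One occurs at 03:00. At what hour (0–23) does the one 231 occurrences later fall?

231·15 = 3465.
3465 − 144·24 = 9, so 3465 ≡ 9 (mod 24).
(3 + 9) mod 24 = 12.

12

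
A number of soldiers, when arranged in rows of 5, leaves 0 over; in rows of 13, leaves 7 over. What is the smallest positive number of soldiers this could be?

20

x ≡ 0 (mod 5) gives x ∈ {0, 5, 10, 15, 20}.
The first of these with x mod 13 = 7 is 20.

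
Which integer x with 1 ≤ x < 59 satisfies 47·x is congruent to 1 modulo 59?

54

47·54 = 2538 = 43·59 + 1, so 47⁻¹ ≡ 54 (mod 59).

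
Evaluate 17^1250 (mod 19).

9

Successive squares of 17 mod 19: 17^1≡17, 17^2≡4, 17^4≡16, 17^8≡9, 17^16≡5, 17^32≡6, 17^64≡17, 17^128≡4, 17^256≡16, 17^512≡9, 17^1024≡5.
1250 = 2 + 32 + 64 + 128 + 1024, so 17^1250 ≡ 4·6·17·4·5 ≡ 9 (mod 19).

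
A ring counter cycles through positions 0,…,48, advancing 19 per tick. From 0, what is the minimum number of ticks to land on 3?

44

19⁻¹ ≡ 31 (mod 49) because 19·31 = 589 = 12·49 + 1.
Multiplying both sides by 31: x ≡ 31·3 = 93 ≡ 44 (mod 49).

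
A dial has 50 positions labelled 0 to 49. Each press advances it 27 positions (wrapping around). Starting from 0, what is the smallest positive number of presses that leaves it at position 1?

27·13 = 351 = 7·50 + 1, so 27⁻¹ ≡ 13 (mod 50).

13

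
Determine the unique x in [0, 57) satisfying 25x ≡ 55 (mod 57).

25

25⁻¹ ≡ 16 (mod 57) because 25·16 = 400 = 7·57 + 1.
Multiplying both sides by 16: x ≡ 16·55 = 880 ≡ 25 (mod 57).
Check: 25·25 = 625 = 10·57 + 55.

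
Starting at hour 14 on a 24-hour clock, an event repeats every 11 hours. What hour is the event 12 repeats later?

12·11 = 132.
132 mod 24 = 12 (since 5·24 = 120).
(14 + 12) mod 24 = 2.

2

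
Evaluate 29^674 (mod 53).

Successive squares of 29 mod 53: 29^1≡29, 29^2≡46, 29^4≡49, 29^8≡16, 29^16≡44, 29^32≡28, 29^64≡42, 29^128≡15, 29^256≡13, 29^512≡10.
674 = 2 + 32 + 128 + 512, so 29^674 ≡ 46·28·15·10 ≡ 15 (mod 53).

15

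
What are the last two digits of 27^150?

Square-and-reduce mod 100: 27^1≡27, 27^2≡29, 27^4≡41, 27^8≡81, 27^16≡61, 27^32≡21, 27^64≡41, 27^128≡81.
Since 150 = 2 + 4 + 16 + 128 in binary, 27^150 ≡ 29·41·61·81 ≡ 49 (mod 100).

49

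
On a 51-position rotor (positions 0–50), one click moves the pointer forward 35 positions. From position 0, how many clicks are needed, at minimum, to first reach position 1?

51 = 1·35 + 16
35 = 2·16 + 3
16 = 5·3 + 1
3 = 3·1 + 0
Back-substituting gives 35·35 ≡ 1 (mod 51).

35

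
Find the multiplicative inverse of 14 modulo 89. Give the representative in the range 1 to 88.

14·70 = 980 = 11·89 + 1, so 14⁻¹ ≡ 70 (mod 89).

70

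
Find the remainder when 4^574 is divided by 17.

Square-and-reduce mod 17: 4^1≡4, 4^2≡16, 4^4≡1, 4^8≡1, 4^16≡1, 4^32≡1, 4^64≡1, 4^128≡1, 4^256≡1, 4^512≡1.
Since 574 = 2 + 4 + 8 + 16 + 32 + 512 in binary, 4^574 ≡ 16·1·1·1·1·1 ≡ 16 (mod 17).

16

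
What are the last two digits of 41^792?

Successive squares of 41 mod 100: 41^1≡41, 41^2≡81, 41^4≡61, 41^8≡21, 41^16≡41, 41^32≡81, 41^64≡61, 41^128≡21, 41^256≡41, 41^512≡81.
Since 792 = 8 + 16 + 256 + 512 in binary, 41^792 ≡ 21·41·41·81 ≡ 81 (mod 100).

81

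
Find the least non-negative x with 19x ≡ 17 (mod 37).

34

The inverse of 19 mod 37 is 2 (since 19·2 = 38 ≡ 1).
Multiplying both sides by 2: x ≡ 2·17 = 34 ≡ 34 (mod 37).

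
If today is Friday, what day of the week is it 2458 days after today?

2458 − 351·7 = 1, so 2458 ≡ 1 (mod 7).
Friday + 1 day → Saturday.

Saturday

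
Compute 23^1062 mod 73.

72

By repeated squaring mod 73: 23^1≡23, 23^2≡18, 23^4≡32, 23^8≡2, 23^16≡4, 23^32≡16, 23^64≡37, 23^128≡55, 23^256≡32, 23^512≡2, 23^1024≡4.
Since 1062 = 2 + 4 + 32 + 1024 in binary, 23^1062 ≡ 18·32·16·4 ≡ 72 (mod 73).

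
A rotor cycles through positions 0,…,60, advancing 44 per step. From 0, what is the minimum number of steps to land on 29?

27

The inverse of 44 mod 61 is 43 (since 44·43 = 1892 ≡ 1).
Multiplying both sides by 43: x ≡ 43·29 = 1247 ≡ 27 (mod 61).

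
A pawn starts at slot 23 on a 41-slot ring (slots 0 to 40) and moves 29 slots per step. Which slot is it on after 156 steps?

37

156·29 = 4524.
Dividing 4524 by 41 gives quotient 110 and remainder 14.
(23 + 14) mod 41 = 37.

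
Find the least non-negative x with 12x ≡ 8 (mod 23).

12⁻¹ ≡ 2 (mod 23) because 12·2 = 24 = 1·23 + 1.
So x ≡ 2·8 = 16 ≡ 16 (mod 23).

16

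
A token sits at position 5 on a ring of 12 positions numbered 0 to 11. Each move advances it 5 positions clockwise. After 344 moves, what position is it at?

344·5 = 1720.
1720 mod 12 = 4 (since 143·12 = 1716).
(5 + 4) mod 12 = 9.

9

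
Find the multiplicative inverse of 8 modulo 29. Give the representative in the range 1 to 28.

11

8·11 = 88 = 3·29 + 1, so 8⁻¹ ≡ 11 (mod 29).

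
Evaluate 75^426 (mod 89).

72

Square-and-reduce mod 89: 75^1≡75, 75^2≡18, 75^4≡57, 75^8≡45, 75^16≡67, 75^32≡39, 75^64≡8, 75^128≡64, 75^256≡2.
426 = 2 + 8 + 32 + 128 + 256, so 75^426 ≡ 18·45·39·64·2 ≡ 72 (mod 89).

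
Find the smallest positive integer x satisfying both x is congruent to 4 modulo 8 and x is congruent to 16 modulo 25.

x ≡ 4 (mod 8) gives x ∈ {4, 12, 20, 28, 36, 44, 52, 60, …}.
The first of these with x mod 25 = 16 is 116.

116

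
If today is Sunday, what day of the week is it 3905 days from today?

Saturday

Dividing 3905 by 7 gives quotient 557 and remainder 6.
Sunday + 6 days → Saturday.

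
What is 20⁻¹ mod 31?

14

20·14 = 280 = 9·31 + 1, so 20⁻¹ ≡ 14 (mod 31).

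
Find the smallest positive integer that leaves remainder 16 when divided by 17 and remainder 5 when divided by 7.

33

x ≡ 5 (mod 7) gives x ∈ {5, 12, 19, 26, 33}.
The first of these with x mod 17 = 16 is 33.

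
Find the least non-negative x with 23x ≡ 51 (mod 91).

23⁻¹ ≡ 4 (mod 91) because 23·4 = 92 = 1·91 + 1.
Multiplying both sides by 4: x ≡ 4·51 = 204 ≡ 22 (mod 91).
Check: 23·22 = 506 = 5·91 + 51.

22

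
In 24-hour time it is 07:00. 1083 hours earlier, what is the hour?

4

1083 − 45·24 = 3, so 1083 ≡ 3 (mod 24).
(7 − 3) mod 24 = 4.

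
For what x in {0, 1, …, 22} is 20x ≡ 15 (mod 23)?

20⁻¹ ≡ 15 (mod 23) because 20·15 = 300 = 13·23 + 1.
So x ≡ 15·15 = 225 ≡ 18 (mod 23).
Check: 20·18 = 360 = 15·23 + 15.

18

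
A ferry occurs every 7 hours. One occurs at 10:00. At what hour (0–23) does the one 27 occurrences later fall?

27·7 = 189.
189 = 7·24 + 21, so 189 mod 24 = 21.
(10 + 21) mod 24 = 7.

7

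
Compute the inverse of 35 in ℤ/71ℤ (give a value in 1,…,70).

71 = 2·35 + 1
35 = 35·1 + 0
Back-substituting gives 35·69 ≡ 1 (mod 71).

69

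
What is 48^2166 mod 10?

The units digit of 48^n cycles with period 4: 8, 4, 2, 6, …
2166 mod 4 = 2, so the last digit matches 8^2 = 4.

4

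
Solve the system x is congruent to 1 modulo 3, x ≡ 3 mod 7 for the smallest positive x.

Since 7·1 ≡ 1 (mod 3), take x = 3 + 7·((1−3)·1 mod 3) = 3 + 7·1 = 10.
Check: 10 mod 3 = 1, 10 mod 7 = 3.

10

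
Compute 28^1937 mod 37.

Successive squares of 28 mod 37: 28^1≡28, 28^2≡7, 28^4≡12, 28^8≡33, 28^16≡16, 28^32≡34, 28^64≡9, 28^128≡7, 28^256≡12, 28^512≡33, 28^1024≡16.
1937 = 1 + 16 + 128 + 256 + 512 + 1024, so 28^1937 ≡ 28·16·7·12·33·16 ≡ 30 (mod 37).

30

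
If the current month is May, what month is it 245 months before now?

December

245 − 20·12 = 5, so 245 ≡ 5 (mod 12).
May − 5 months → December.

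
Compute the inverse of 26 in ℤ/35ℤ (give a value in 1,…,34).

35 = 1·26 + 9
26 = 2·9 + 8
9 = 1·8 + 1
8 = 8·1 + 0
Back-substituting gives 26·31 ≡ 1 (mod 35).

31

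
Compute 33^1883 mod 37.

Successive squares of 33 mod 37: 33^1≡33, 33^2≡16, 33^4≡34, 33^8≡9, 33^16≡7, 33^32≡12, 33^64≡33, 33^128≡16, 33^256≡34, 33^512≡9, 33^1024≡7.
1883 = 1 + 2 + 8 + 16 + 64 + 256 + 512 + 1024, so 33^1883 ≡ 33·16·9·7·33·34·9·7 ≡ 16 (mod 37).

16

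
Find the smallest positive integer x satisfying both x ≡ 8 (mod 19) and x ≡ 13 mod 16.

141

Since 16·6 ≡ 1 (mod 19), take x = 13 + 16·((8−13)·6 mod 19) = 13 + 16·8 = 141.
Check: 141 mod 19 = 8, 141 mod 16 = 13.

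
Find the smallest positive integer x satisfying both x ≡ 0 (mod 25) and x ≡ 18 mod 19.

75

x ≡ 18 (mod 19) gives x ∈ {18, 37, 56, 75}.
The first of these with x mod 25 = 0 is 75.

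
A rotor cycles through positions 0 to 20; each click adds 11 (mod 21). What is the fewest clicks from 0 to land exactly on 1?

2

11·2 = 22 = 1·21 + 1, so 11⁻¹ ≡ 2 (mod 21).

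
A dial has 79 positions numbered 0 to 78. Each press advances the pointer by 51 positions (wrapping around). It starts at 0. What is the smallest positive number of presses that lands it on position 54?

The inverse of 51 mod 79 is 31 (since 51·31 = 1581 ≡ 1).
So x ≡ 31·54 = 1674 ≡ 15 (mod 79).

15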